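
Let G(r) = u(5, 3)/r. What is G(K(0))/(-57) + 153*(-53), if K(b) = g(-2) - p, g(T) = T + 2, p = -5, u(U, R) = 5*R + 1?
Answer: -2311081/285 ≈ -8109.1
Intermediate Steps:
u(U, R) = 1 + 5*R
g(T) = 2 + T
K(b) = 5 (K(b) = (2 - 2) - 1*(-5) = 0 + 5 = 5)
G(r) = 16/r (G(r) = (1 + 5*3)/r = (1 + 15)/r = 16/r)
G(K(0))/(-57) + 153*(-53) = (16/5)/(-57) + 153*(-53) = (16*(⅕))*(-1/57) - 8109 = (16/5)*(-1/57) - 8109 = -16/285 - 8109 = -2311081/285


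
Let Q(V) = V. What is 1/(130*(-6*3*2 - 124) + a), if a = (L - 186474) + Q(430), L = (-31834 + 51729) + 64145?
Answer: -1/122804 ≈ -8.1431e-6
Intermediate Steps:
L = 84040 (L = 19895 + 64145 = 84040)
a = -102004 (a = (84040 - 186474) + 430 = -102434 + 430 = -102004)
1/(130*(-6*3*2 - 124) + a) = 1/(130*(-6*3*2 - 124) - 102004) = 1/(130*(-18*2 - 124) - 102004) = 1/(130*(-36 - 124) - 102004) = 1/(130*(-160) - 102004) = 1/(-20800 - 102004) = 1/(-122804) = -1/122804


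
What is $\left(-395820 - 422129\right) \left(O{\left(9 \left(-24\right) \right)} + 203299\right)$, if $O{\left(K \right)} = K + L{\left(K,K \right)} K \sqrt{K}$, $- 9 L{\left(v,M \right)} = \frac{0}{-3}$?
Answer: $-166111536767$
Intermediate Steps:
$L{\left(v,M \right)} = 0$ ($L{\left(v,M \right)} = - \frac{0 \frac{1}{-3}}{9} = - \frac{0 \left(- \frac{1}{3}\right)}{9} = \left(- \frac{1}{9}\right) 0 = 0$)
$O{\left(K \right)} = K$ ($O{\left(K \right)} = K + 0 K \sqrt{K} = K + 0 K^{\frac{3}{2}} = K + 0 = K$)
$\left(-395820 - 422129\right) \left(O{\left(9 \left(-24\right) \right)} + 203299\right) = \left(-395820 - 422129\right) \left(9 \left(-24\right) + 203299\right) = - 817949 \left(-216 + 203299\right) = \left(-817949\right) 203083 = -166111536767$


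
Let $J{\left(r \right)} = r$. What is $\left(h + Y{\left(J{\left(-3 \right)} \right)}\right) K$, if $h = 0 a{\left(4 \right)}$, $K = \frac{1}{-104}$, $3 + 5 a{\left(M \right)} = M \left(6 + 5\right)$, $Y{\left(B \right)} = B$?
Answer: $\frac{3}{104} \approx 0.028846$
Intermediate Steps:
$a{\left(M \right)} = - \frac{3}{5} + \frac{11 M}{5}$ ($a{\left(M \right)} = - \frac{3}{5} + \frac{M \left(6 + 5\right)}{5} = - \frac{3}{5} + \frac{M 11}{5} = - \frac{3}{5} + \frac{11 M}{5}$)
$K = - \frac{1}{104} \approx -0.0096154$
$h = 0$ ($h = 0 \left(- \frac{3}{5} + \frac{11}{5} \cdot 4\right) = 0 \left(- \frac{3}{5} + \frac{44}{5}\right) = 0 \cdot \frac{41}{5} = 0$)
$\left(h + Y{\left(J{\left(-3 \right)} \right)}\right) K = \left(0 - 3\right) \left(- \frac{1}{104}\right) = \left(-3\right) \left(- \frac{1}{104}\right) = \frac{3}{104}$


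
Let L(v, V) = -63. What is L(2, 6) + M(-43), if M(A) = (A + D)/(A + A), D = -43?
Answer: -62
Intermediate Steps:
M(A) = (-43 + A)/(2*A) (M(A) = (A - 43)/(A + A) = (-43 + A)/((2*A)) = (-43 + A)*(1/(2*A)) = (-43 + A)/(2*A))
L(2, 6) + M(-43) = -63 + (½)*(-43 - 43)/(-43) = -63 + (½)*(-1/43)*(-86) = -63 + 1 = -62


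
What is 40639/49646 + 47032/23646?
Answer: 1647950233/586964658 ≈ 2.8076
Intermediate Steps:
40639/49646 + 47032/23646 = 40639*(1/49646) + 47032*(1/23646) = 40639/49646 + 23516/11823 = 1647950233/586964658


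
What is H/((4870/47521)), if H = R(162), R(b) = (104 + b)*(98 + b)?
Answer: 328655236/487 ≈ 6.7486e+5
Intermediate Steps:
R(b) = (98 + b)*(104 + b)
H = 69160 (H = 10192 + 162² + 202*162 = 10192 + 26244 + 32724 = 69160)
H/((4870/47521)) = 69160/((4870/47521)) = 69160/((4870*(1/47521))) = 69160/(4870/47521) = 69160*(47521/4870) = 328655236/487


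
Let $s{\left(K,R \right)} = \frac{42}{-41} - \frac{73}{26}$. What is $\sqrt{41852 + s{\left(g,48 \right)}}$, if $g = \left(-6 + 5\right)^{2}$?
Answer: $\frac{3 \sqrt{5283824078}}{1066} \approx 204.57$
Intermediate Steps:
$g = 1$ ($g = \left(-1\right)^{2} = 1$)
$s{\left(K,R \right)} = - \frac{4085}{1066}$ ($s{\left(K,R \right)} = 42 \left(- \frac{1}{41}\right) - \frac{73}{26} = - \frac{42}{41} - \frac{73}{26} = - \frac{4085}{1066}$)
$\sqrt{41852 + s{\left(g,48 \right)}} = \sqrt{41852 - \frac{4085}{1066}} = \sqrt{\frac{44610147}{1066}} = \frac{3 \sqrt{5283824078}}{1066}$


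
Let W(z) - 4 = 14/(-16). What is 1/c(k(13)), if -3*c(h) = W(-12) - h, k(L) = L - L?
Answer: -24/25 ≈ -0.96000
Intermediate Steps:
W(z) = 25/8 (W(z) = 4 + 14/(-16) = 4 + 14*(-1/16) = 4 - 7/8 = 25/8)
k(L) = 0
c(h) = -25/24 + h/3 (c(h) = -(25/8 - h)/3 = -25/24 + h/3)
1/c(k(13)) = 1/(-25/24 + (1/3)*0) = 1/(-25/24 + 0) = 1/(-25/24) = -24/25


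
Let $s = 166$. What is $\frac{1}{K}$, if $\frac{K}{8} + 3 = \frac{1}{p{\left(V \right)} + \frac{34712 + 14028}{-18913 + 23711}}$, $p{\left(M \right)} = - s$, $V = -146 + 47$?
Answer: $- \frac{46733}{1123991} \approx -0.041578$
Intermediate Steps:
$V = -99$
$p{\left(M \right)} = -166$ ($p{\left(M \right)} = \left(-1\right) 166 = -166$)
$K = - \frac{1123991}{46733}$ ($K = -24 + \frac{8}{-166 + \frac{34712 + 14028}{-18913 + 23711}} = -24 + \frac{8}{-166 + \frac{48740}{4798}} = -24 + \frac{8}{-166 + 48740 \cdot \frac{1}{4798}} = -24 + \frac{8}{-166 + \frac{24370}{2399}} = -24 + \frac{8}{- \frac{373864}{2399}} = -24 + 8 \left(- \frac{2399}{373864}\right) = -24 - \frac{2399}{46733} = - \frac{1123991}{46733} \approx -24.051$)
$\frac{1}{K} = \frac{1}{- \frac{1123991}{46733}} = - \frac{46733}{1123991}$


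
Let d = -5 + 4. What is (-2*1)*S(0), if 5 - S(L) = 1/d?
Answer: -12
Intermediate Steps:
d = -1
S(L) = 6 (S(L) = 5 - 1/(-1) = 5 - 1*(-1) = 5 + 1 = 6)
(-2*1)*S(0) = -2*1*6 = -2*6 = -12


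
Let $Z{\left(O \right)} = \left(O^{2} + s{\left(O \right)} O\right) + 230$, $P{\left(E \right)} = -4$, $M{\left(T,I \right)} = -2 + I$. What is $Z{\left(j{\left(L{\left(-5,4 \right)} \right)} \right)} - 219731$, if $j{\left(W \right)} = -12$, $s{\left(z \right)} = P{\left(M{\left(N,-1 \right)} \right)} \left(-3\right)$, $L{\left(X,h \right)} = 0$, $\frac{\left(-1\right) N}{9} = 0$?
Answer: $-219501$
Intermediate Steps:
$N = 0$ ($N = \left(-9\right) 0 = 0$)
$s{\left(z \right)} = 12$ ($s{\left(z \right)} = \left(-4\right) \left(-3\right) = 12$)
$Z{\left(O \right)} = 230 + O^{2} + 12 O$ ($Z{\left(O \right)} = \left(O^{2} + 12 O\right) + 230 = 230 + O^{2} + 12 O$)
$Z{\left(j{\left(L{\left(-5,4 \right)} \right)} \right)} - 219731 = \left(230 + \left(-12\right)^{2} + 12 \left(-12\right)\right) - 219731 = \left(230 + 144 - 144\right) - 219731 = 230 - 219731 = -219501$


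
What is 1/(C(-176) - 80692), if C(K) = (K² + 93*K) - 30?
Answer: -1/66114 ≈ -1.5125e-5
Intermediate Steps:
C(K) = -30 + K² + 93*K
1/(C(-176) - 80692) = 1/((-30 + (-176)² + 93*(-176)) - 80692) = 1/((-30 + 30976 - 16368) - 80692) = 1/(14578 - 80692) = 1/(-66114) = -1/66114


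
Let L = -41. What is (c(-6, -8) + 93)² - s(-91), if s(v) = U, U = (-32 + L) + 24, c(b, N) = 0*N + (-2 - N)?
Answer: 9850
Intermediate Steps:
c(b, N) = -2 - N (c(b, N) = 0 + (-2 - N) = -2 - N)
U = -49 (U = (-32 - 41) + 24 = -73 + 24 = -49)
s(v) = -49
(c(-6, -8) + 93)² - s(-91) = ((-2 - 1*(-8)) + 93)² - 1*(-49) = ((-2 + 8) + 93)² + 49 = (6 + 93)² + 49 = 99² + 49 = 9801 + 49 = 9850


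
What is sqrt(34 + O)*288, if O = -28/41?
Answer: 288*sqrt(56006)/41 ≈ 1662.4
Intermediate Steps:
O = -28/41 (O = -28*1/41 = -28/41 ≈ -0.68293)
sqrt(34 + O)*288 = sqrt(34 - 28/41)*288 = sqrt(1366/41)*288 = (sqrt(56006)/41)*288 = 288*sqrt(56006)/41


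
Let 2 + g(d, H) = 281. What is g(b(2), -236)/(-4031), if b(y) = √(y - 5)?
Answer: -279/4031 ≈ -0.069214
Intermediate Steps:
b(y) = √(-5 + y)
g(d, H) = 279 (g(d, H) = -2 + 281 = 279)
g(b(2), -236)/(-4031) = 279/(-4031) = 279*(-1/4031) = -279/4031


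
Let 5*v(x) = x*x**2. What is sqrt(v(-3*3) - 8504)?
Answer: I*sqrt(216245)/5 ≈ 93.004*I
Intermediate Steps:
v(x) = x**3/5 (v(x) = (x*x**2)/5 = x**3/5)
sqrt(v(-3*3) - 8504) = sqrt((-3*3)**3/5 - 8504) = sqrt((1/5)*(-9)**3 - 8504) = sqrt((1/5)*(-729) - 8504) = sqrt(-729/5 - 8504) = sqrt(-43249/5) = I*sqrt(216245)/5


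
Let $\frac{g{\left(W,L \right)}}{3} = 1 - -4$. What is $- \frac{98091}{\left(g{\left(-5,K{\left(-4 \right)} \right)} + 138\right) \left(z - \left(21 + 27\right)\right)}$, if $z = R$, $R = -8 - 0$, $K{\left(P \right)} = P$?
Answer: $\frac{1557}{136} \approx 11.449$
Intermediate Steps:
$R = -8$ ($R = -8 + 0 = -8$)
$z = -8$
$g{\left(W,L \right)} = 15$ ($g{\left(W,L \right)} = 3 \left(1 - -4\right) = 3 \left(1 + 4\right) = 3 \cdot 5 = 15$)
$- \frac{98091}{\left(g{\left(-5,K{\left(-4 \right)} \right)} + 138\right) \left(z - \left(21 + 27\right)\right)} = - \frac{98091}{\left(15 + 138\right) \left(-8 - \left(21 + 27\right)\right)} = - \frac{98091}{153 \left(-8 - 48\right)} = - \frac{98091}{153 \left(-56\right)} = - \frac{98091}{-8568} = \left(-98091\right) \left(- \frac{1}{8568}\right) = \frac{1557}{136}$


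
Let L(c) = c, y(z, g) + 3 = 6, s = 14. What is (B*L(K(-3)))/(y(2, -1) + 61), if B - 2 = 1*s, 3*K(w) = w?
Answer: -1/4 ≈ -0.25000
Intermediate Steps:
y(z, g) = 3 (y(z, g) = -3 + 6 = 3)
K(w) = w/3
B = 16 (B = 2 + 1*14 = 2 + 14 = 16)
(B*L(K(-3)))/(y(2, -1) + 61) = (16*((1/3)*(-3)))/(3 + 61) = (16*(-1))/64 = (1/64)*(-16) = -1/4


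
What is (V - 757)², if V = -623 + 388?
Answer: 984064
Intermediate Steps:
V = -235
(V - 757)² = (-235 - 757)² = (-992)² = 984064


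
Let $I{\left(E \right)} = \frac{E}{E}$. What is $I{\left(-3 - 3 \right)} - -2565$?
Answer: $2566$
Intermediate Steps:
$I{\left(E \right)} = 1$
$I{\left(-3 - 3 \right)} - -2565 = 1 - -2565 = 1 + 2565 = 2566$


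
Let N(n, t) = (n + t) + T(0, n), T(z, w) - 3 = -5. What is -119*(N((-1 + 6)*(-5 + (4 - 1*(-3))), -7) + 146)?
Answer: -17493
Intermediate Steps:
T(z, w) = -2 (T(z, w) = 3 - 5 = -2)
N(n, t) = -2 + n + t (N(n, t) = (n + t) - 2 = -2 + n + t)
-119*(N((-1 + 6)*(-5 + (4 - 1*(-3))), -7) + 146) = -119*((-2 + (-1 + 6)*(-5 + (4 - 1*(-3))) - 7) + 146) = -119*((-2 + 5*(-5 + (4 + 3)) - 7) + 146) = -119*((-2 + 5*(-5 + 7) - 7) + 146) = -119*((-2 + 5*2 - 7) + 146) = -119*((-2 + 10 - 7) + 146) = -119*(1 + 146) = -119*147 = -17493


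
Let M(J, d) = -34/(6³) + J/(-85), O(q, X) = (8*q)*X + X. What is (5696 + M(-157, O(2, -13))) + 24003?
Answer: 272652331/9180 ≈ 29701.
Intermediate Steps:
O(q, X) = X + 8*X*q (O(q, X) = 8*X*q + X = X + 8*X*q)
M(J, d) = -17/108 - J/85 (M(J, d) = -34/216 + J*(-1/85) = -34*1/216 - J/85 = -17/108 - J/85)
(5696 + M(-157, O(2, -13))) + 24003 = (5696 + (-17/108 - 1/85*(-157))) + 24003 = (5696 + (-17/108 + 157/85)) + 24003 = (5696 + 15511/9180) + 24003 = 52304791/9180 + 24003 = 272652331/9180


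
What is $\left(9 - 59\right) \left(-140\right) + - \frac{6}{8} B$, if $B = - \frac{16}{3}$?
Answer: $7004$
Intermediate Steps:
$B = - \frac{16}{3}$ ($B = \left(-16\right) \frac{1}{3} = - \frac{16}{3} \approx -5.3333$)
$\left(9 - 59\right) \left(-140\right) + - \frac{6}{8} B = \left(9 - 59\right) \left(-140\right) + - \frac{6}{8} \left(- \frac{16}{3}\right) = \left(9 - 59\right) \left(-140\right) + \left(-6\right) \frac{1}{8} \left(- \frac{16}{3}\right) = \left(-50\right) \left(-140\right) - -4 = 7000 + 4 = 7004$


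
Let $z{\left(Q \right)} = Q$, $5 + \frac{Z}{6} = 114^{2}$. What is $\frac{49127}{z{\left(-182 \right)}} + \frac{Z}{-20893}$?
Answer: $- \frac{80045891}{292502} \approx -273.66$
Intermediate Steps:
$Z = 77946$ ($Z = -30 + 6 \cdot 114^{2} = -30 + 6 \cdot 12996 = -30 + 77976 = 77946$)
$\frac{49127}{z{\left(-182 \right)}} + \frac{Z}{-20893} = \frac{49127}{-182} + \frac{77946}{-20893} = 49127 \left(- \frac{1}{182}\right) + 77946 \left(- \frac{1}{20893}\right) = - \frac{3779}{14} - \frac{77946}{20893} = - \frac{80045891}{292502}$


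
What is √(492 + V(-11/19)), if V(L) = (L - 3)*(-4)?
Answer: 2*√45695/19 ≈ 22.501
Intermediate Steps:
V(L) = 12 - 4*L (V(L) = (-3 + L)*(-4) = 12 - 4*L)
√(492 + V(-11/19)) = √(492 + (12 - (-44)/19)) = √(492 + (12 - 4*(-11/19))) = √(492 + (12 + 44/19)) = √(492 + 272/19) = √(9620/19) = 2*√45695/19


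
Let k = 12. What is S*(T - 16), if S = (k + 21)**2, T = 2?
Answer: -15246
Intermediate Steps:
S = 1089 (S = (12 + 21)**2 = 33**2 = 1089)
S*(T - 16) = 1089*(2 - 16) = 1089*(-14) = -15246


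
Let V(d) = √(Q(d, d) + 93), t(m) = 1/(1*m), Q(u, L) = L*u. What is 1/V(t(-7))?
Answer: 7*√4558/4558 ≈ 0.10368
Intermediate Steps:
t(m) = 1/m
V(d) = √(93 + d²) (V(d) = √(d*d + 93) = √(d² + 93) = √(93 + d²))
1/V(t(-7)) = 1/(√(93 + (1/(-7))²)) = 1/(√(93 + (-⅐)²)) = 1/(√(93 + 1/49)) = 1/(√(4558/49)) = 1/(√4558/7) = 7*√4558/4558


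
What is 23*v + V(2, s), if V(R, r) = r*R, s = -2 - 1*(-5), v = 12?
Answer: 282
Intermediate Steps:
s = 3 (s = -2 + 5 = 3)
V(R, r) = R*r
23*v + V(2, s) = 23*12 + 2*3 = 276 + 6 = 282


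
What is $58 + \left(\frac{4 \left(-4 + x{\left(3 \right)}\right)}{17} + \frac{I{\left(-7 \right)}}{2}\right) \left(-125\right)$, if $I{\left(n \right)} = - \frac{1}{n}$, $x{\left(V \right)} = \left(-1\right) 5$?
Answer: $\frac{74679}{238} \approx 313.78$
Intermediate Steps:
$x{\left(V \right)} = -5$
$58 + \left(\frac{4 \left(-4 + x{\left(3 \right)}\right)}{17} + \frac{I{\left(-7 \right)}}{2}\right) \left(-125\right) = 58 + \left(\frac{4 \left(-4 - 5\right)}{17} + \frac{\left(-1\right) \frac{1}{-7}}{2}\right) \left(-125\right) = 58 + \left(4 \left(-9\right) \frac{1}{17} + \left(-1\right) \left(- \frac{1}{7}\right) \frac{1}{2}\right) \left(-125\right) = 58 + \left(\left(-36\right) \frac{1}{17} + \frac{1}{7} \cdot \frac{1}{2}\right) \left(-125\right) = 58 + \left(- \frac{36}{17} + \frac{1}{14}\right) \left(-125\right) = 58 - - \frac{60875}{238} = 58 + \frac{60875}{238} = \frac{74679}{238}$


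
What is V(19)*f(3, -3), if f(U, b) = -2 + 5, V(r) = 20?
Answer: 60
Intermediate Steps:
f(U, b) = 3
V(19)*f(3, -3) = 20*3 = 60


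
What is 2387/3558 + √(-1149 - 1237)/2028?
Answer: 2387/3558 + I*√2386/2028 ≈ 0.67088 + 0.024086*I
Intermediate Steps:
2387/3558 + √(-1149 - 1237)/2028 = 2387*(1/3558) + √(-2386)*(1/2028) = 2387/3558 + (I*√2386)*(1/2028) = 2387/3558 + I*√2386/2028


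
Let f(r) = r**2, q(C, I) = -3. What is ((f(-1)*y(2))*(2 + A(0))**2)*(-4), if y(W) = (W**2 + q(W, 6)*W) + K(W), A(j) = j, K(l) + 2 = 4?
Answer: 0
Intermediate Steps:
K(l) = 2 (K(l) = -2 + 4 = 2)
y(W) = 2 + W**2 - 3*W (y(W) = (W**2 - 3*W) + 2 = 2 + W**2 - 3*W)
((f(-1)*y(2))*(2 + A(0))**2)*(-4) = (((-1)**2*(2 + 2**2 - 3*2))*(2 + 0)**2)*(-4) = ((1*(2 + 4 - 6))*2**2)*(-4) = ((1*0)*4)*(-4) = (0*4)*(-4) = 0*(-4) = 0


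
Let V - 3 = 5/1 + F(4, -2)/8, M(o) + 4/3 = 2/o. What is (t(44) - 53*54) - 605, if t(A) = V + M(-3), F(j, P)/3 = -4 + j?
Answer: -3461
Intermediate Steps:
F(j, P) = -12 + 3*j (F(j, P) = 3*(-4 + j) = -12 + 3*j)
M(o) = -4/3 + 2/o
V = 8 (V = 3 + (5/1 + (-12 + 3*4)/8) = 3 + (5*1 + (-12 + 12)*(1/8)) = 3 + (5 + 0*(1/8)) = 3 + (5 + 0) = 3 + 5 = 8)
t(A) = 6 (t(A) = 8 + (-4/3 + 2/(-3)) = 8 + (-4/3 + 2*(-1/3)) = 8 + (-4/3 - 2/3) = 8 - 2 = 6)
(t(44) - 53*54) - 605 = (6 - 53*54) - 605 = (6 - 2862) - 605 = -2856 - 605 = -3461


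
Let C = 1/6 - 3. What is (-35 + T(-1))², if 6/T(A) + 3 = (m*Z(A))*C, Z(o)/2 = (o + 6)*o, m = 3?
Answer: 2050624/1681 ≈ 1219.9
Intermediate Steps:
Z(o) = 2*o*(6 + o) (Z(o) = 2*((o + 6)*o) = 2*((6 + o)*o) = 2*(o*(6 + o)) = 2*o*(6 + o))
C = -17/6 (C = ⅙ - 3 = -17/6 ≈ -2.8333)
T(A) = 6/(-3 - 17*A*(6 + A)) (T(A) = 6/(-3 + (3*(2*A*(6 + A)))*(-17/6)) = 6/(-3 + (6*A*(6 + A))*(-17/6)) = 6/(-3 - 17*A*(6 + A)))
(-35 + T(-1))² = (-35 - 6/(3 + 17*(-1)*(6 - 1)))² = (-35 - 6/(3 + 17*(-1)*5))² = (-35 - 6/(3 - 85))² = (-35 - 6/(-82))² = (-35 - 6*(-1/82))² = (-35 + 3/41)² = (-1432/41)² = 2050624/1681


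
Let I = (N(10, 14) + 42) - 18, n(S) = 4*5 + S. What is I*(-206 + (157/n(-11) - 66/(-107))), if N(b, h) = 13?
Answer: -6696445/963 ≈ -6953.7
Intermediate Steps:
n(S) = 20 + S
I = 37 (I = (13 + 42) - 18 = 55 - 18 = 37)
I*(-206 + (157/n(-11) - 66/(-107))) = 37*(-206 + (157/(20 - 11) - 66/(-107))) = 37*(-206 + (157/9 - 66*(-1/107))) = 37*(-206 + (157*(1/9) + 66/107)) = 37*(-206 + (157/9 + 66/107)) = 37*(-206 + 17393/963) = 37*(-180985/963) = -6696445/963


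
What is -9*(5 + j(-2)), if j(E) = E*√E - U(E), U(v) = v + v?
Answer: -81 + 18*I*√2 ≈ -81.0 + 25.456*I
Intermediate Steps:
U(v) = 2*v
j(E) = E^(3/2) - 2*E (j(E) = E*√E - 2*E = E^(3/2) - 2*E)
-9*(5 + j(-2)) = -9*(5 + ((-2)^(3/2) - 2*(-2))) = -9*(5 + (-2*I*√2 + 4)) = -9*(5 + (4 - 2*I*√2)) = -9*(9 - 2*I*√2) = -81 + 18*I*√2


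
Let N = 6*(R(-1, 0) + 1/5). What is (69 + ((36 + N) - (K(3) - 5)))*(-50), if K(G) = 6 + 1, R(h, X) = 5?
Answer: -6710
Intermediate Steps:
K(G) = 7
N = 156/5 (N = 6*(5 + 1/5) = 6*(26/5) = 156/5 ≈ 31.200)
(69 + ((36 + N) - (K(3) - 5)))*(-50) = (69 + ((36 + 156/5) - (7 - 5)))*(-50) = (69 + (336/5 - 1*2))*(-50) = (69 + (336/5 - 2))*(-50) = (69 + 326/5)*(-50) = (671/5)*(-50) = -6710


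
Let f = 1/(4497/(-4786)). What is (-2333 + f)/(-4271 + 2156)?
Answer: 10496287/9511155 ≈ 1.1036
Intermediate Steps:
f = -4786/4497 (f = 1/(4497*(-1/4786)) = 1/(-4497/4786) = -4786/4497 ≈ -1.0643)
(-2333 + f)/(-4271 + 2156) = (-2333 - 4786/4497)/(-4271 + 2156) = -10496287/4497/(-2115) = -10496287/4497*(-1/2115) = 10496287/9511155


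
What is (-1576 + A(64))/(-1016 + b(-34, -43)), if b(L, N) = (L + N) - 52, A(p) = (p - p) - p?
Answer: 328/229 ≈ 1.4323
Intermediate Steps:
A(p) = -p (A(p) = 0 - p = -p)
b(L, N) = -52 + L + N
(-1576 + A(64))/(-1016 + b(-34, -43)) = (-1576 - 1*64)/(-1016 + (-52 - 34 - 43)) = (-1576 - 64)/(-1016 - 129) = -1640/(-1145) = -1640*(-1/1145) = 328/229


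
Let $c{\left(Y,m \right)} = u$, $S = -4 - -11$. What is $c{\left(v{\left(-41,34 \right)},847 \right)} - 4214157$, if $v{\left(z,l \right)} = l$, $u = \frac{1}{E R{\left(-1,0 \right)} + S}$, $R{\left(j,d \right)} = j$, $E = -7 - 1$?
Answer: $- \frac{63212354}{15} \approx -4.2142 \cdot 10^{6}$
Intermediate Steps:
$E = -8$
$S = 7$ ($S = -4 + 11 = 7$)
$u = \frac{1}{15}$ ($u = \frac{1}{\left(-8\right) \left(-1\right) + 7} = \frac{1}{8 + 7} = \frac{1}{15} \approx 0.066667$)
$c{\left(Y,m \right)} = \frac{1}{15}$
$c{\left(v{\left(-41,34 \right)},847 \right)} - 4214157 = \frac{1}{15} - 4214157 = - \frac{63212354}{15}$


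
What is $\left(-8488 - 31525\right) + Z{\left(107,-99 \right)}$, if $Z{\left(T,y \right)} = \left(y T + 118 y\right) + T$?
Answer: $-62181$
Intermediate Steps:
$Z{\left(T,y \right)} = T + 118 y + T y$ ($Z{\left(T,y \right)} = \left(T y + 118 y\right) + T = \left(118 y + T y\right) + T = T + 118 y + T y$)
$\left(-8488 - 31525\right) + Z{\left(107,-99 \right)} = \left(-8488 - 31525\right) + \left(107 + 118 \left(-99\right) + 107 \left(-99\right)\right) = -40013 - 22168 = -62181$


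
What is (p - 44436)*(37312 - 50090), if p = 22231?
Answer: 283735490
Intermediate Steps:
(p - 44436)*(37312 - 50090) = (22231 - 44436)*(37312 - 50090) = -22205*(-12778) = 283735490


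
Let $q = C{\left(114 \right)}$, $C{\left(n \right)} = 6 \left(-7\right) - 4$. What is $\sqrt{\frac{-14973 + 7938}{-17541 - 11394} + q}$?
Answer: $\frac{i \sqrt{170263185}}{1929} \approx 6.7644 i$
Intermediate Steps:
$C{\left(n \right)} = -46$ ($C{\left(n \right)} = -42 - 4 = -46$)
$q = -46$
$\sqrt{\frac{-14973 + 7938}{-17541 - 11394} + q} = \sqrt{\frac{-14973 + 7938}{-17541 - 11394} - 46} = \sqrt{- \frac{7035}{-28935} - 46} = \sqrt{\left(-7035\right) \left(- \frac{1}{28935}\right) - 46} = \sqrt{\frac{469}{1929} - 46} = \sqrt{- \frac{88265}{1929}} = \frac{i \sqrt{170263185}}{1929}$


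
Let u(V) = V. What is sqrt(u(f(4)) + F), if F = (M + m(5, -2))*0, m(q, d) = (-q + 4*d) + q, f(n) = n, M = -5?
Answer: 2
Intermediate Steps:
m(q, d) = 4*d
F = 0 (F = (-5 + 4*(-2))*0 = (-5 - 8)*0 = -13*0 = 0)
sqrt(u(f(4)) + F) = sqrt(4 + 0) = sqrt(4) = 2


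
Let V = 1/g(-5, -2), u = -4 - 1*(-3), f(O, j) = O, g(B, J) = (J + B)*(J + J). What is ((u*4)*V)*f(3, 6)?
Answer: -3/7 ≈ -0.42857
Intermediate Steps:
g(B, J) = 2*J*(B + J) (g(B, J) = (B + J)*(2*J) = 2*J*(B + J))
u = -1 (u = -4 + 3 = -1)
V = 1/28 (V = 1/(2*(-2)*(-5 - 2)) = 1/(2*(-2)*(-7)) = 1/28 ≈ 0.035714)
((u*4)*V)*f(3, 6) = (-1*4*(1/28))*3 = -4*1/28*3 = -⅐*3 = -3/7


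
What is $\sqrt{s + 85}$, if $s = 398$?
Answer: $\sqrt{483} \approx 21.977$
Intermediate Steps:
$\sqrt{s + 85} = \sqrt{398 + 85} = \sqrt{483}$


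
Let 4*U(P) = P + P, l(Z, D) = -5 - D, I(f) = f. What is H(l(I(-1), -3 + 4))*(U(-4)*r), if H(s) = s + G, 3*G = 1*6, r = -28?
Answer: -224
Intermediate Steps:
G = 2 (G = (1*6)/3 = (⅓)*6 = 2)
U(P) = P/2 (U(P) = (P + P)/4 = (2*P)/4 = P/2)
H(s) = 2 + s (H(s) = s + 2 = 2 + s)
H(l(I(-1), -3 + 4))*(U(-4)*r) = (2 + (-5 - (-3 + 4)))*(((½)*(-4))*(-28)) = (2 + (-5 - 1*1))*(-2*(-28)) = (2 + (-5 - 1))*56 = (2 - 6)*56 = -4*56 = -224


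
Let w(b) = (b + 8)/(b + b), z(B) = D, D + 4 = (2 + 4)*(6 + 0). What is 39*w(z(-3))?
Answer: 195/8 ≈ 24.375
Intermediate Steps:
D = 32 (D = -4 + (2 + 4)*(6 + 0) = -4 + 6*6 = -4 + 36 = 32)
z(B) = 32
w(b) = (8 + b)/(2*b) (w(b) = (8 + b)/((2*b)) = (8 + b)*(1/(2*b)) = (8 + b)/(2*b))
39*w(z(-3)) = 39*((½)*(8 + 32)/32) = 39*((½)*(1/32)*40) = 39*(5/8) = 195/8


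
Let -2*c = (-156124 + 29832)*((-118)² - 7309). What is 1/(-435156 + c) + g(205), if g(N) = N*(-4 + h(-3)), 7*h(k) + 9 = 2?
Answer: -427707524849/417275634 ≈ -1025.0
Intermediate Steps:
h(k) = -1 (h(k) = -9/7 + (⅐)*2 = -9/7 + 2/7 = -1)
c = 417710790 (c = -(-156124 + 29832)*((-118)² - 7309)/2 = -(-63146)*(13924 - 7309) = -(-63146)*6615 = -½*(-835421580) = 417710790)
g(N) = -5*N (g(N) = N*(-4 - 1) = N*(-5) = -5*N)
1/(-435156 + c) + g(205) = 1/(-435156 + 417710790) - 5*205 = 1/417275634 - 1025 = -427707524849/417275634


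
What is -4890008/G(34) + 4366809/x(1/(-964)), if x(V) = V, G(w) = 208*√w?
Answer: -4209603876 - 611251*√34/884 ≈ -4.2096e+9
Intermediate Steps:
-4890008/G(34) + 4366809/x(1/(-964)) = -4890008*√34/7072 + 4366809/(1/(-964)) = -611251*√34/884 + 4366809/(-1/964) = -611251*√34/884 + 4366809*(-964) = -611251*√34/884 - 4209603876 = -4209603876 - 611251*√34/884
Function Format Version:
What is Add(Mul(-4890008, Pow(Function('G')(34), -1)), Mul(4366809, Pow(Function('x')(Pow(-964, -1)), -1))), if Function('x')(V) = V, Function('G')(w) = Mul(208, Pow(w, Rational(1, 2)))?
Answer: Add(-4209603876, Mul(Rational(-611251, 884), Pow(34, Rational(1, 2)))) ≈ -4.2096e+9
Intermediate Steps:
Add(Mul(-4890008, Pow(Function('G')(34), -1)), Mul(4366809, Pow(Function('x')(Pow(-964, -1)), -1))) = Add(Mul(-4890008, Pow(Mul(208, Pow(34, Rational(1, 2))), -1)), Mul(4366809, Pow(Pow(-964, -1), -1))) = Add(Mul(-4890008, Mul(Rational(1, 7072), Pow(34, Rational(1, 2)))), Mul(4366809, Pow(Rational(-1, 964), -1))) = Add(Mul(Rational(-611251, 884), Pow(34, Rational(1, 2))), Mul(4366809, -964)) = Add(Mul(Rational(-611251, 884), Pow(34, Rational(1, 2))), -4209603876) = Add(-4209603876, Mul(Rational(-611251, 884), Pow(34, Rational(1, 2))))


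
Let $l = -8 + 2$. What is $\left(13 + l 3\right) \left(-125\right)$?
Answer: $625$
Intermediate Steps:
$l = -6$
$\left(13 + l 3\right) \left(-125\right) = \left(13 - 18\right) \left(-125\right) = \left(-5\right) \left(-125\right) = 625$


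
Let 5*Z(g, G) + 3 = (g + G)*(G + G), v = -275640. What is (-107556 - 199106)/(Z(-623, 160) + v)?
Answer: 1533310/1526363 ≈ 1.0046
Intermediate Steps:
Z(g, G) = -3/5 + 2*G*(G + g)/5 (Z(g, G) = -3/5 + ((g + G)*(G + G))/5 = -3/5 + ((G + g)*(2*G))/5 = -3/5 + (2*G*(G + g))/5 = -3/5 + 2*G*(G + g)/5)
(-107556 - 199106)/(Z(-623, 160) + v) = (-107556 - 199106)/((-3/5 + (2/5)*160**2 + (2/5)*160*(-623)) - 275640) = -306662/((-3/5 + (2/5)*25600 - 39872) - 275640) = -306662/((-3/5 + 10240 - 39872) - 275640) = -306662/(-148163/5 - 275640) = -306662/(-1526363/5) = -306662*(-5/1526363) = 1533310/1526363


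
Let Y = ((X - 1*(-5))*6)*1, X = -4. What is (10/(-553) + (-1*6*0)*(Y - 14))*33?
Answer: -330/553 ≈ -0.59674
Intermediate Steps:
Y = 6 (Y = ((-4 - 1*(-5))*6)*1 = ((-4 + 5)*6)*1 = (1*6)*1 = 6*1 = 6)
(10/(-553) + (-1*6*0)*(Y - 14))*33 = (10/(-553) + (-1*6*0)*(6 - 14))*33 = (10*(-1/553) - 6*0*(-8))*33 = (-10/553 + 0*(-8))*33 = (-10/553 + 0)*33 = -10/553*33 = -330/553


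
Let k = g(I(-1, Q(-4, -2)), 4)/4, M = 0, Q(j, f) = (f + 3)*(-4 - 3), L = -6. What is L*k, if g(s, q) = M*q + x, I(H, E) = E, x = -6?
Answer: 9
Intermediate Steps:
Q(j, f) = -21 - 7*f (Q(j, f) = (3 + f)*(-7) = -21 - 7*f)
g(s, q) = -6 (g(s, q) = 0*q - 6 = 0 - 6 = -6)
k = -3/2 (k = -6/4 = -6*1/4 = -3/2 ≈ -1.5000)
L*k = -6*(-3/2) = 9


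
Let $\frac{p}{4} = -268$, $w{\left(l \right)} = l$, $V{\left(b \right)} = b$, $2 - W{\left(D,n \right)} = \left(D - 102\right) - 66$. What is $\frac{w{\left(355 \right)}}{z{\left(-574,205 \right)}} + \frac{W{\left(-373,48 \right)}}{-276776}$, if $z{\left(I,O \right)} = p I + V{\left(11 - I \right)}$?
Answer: $- \frac{236185279}{170469936488} \approx -0.0013855$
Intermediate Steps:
$W{\left(D,n \right)} = 170 - D$ ($W{\left(D,n \right)} = 2 - \left(\left(D - 102\right) - 66\right) = 2 - \left(\left(-102 + D\right) - 66\right) = 2 - \left(-168 + D\right) = 170 - D$)
$p = -1072$ ($p = 4 \left(-268\right) = -1072$)
$z{\left(I,O \right)} = 11 - 1073 I$ ($z{\left(I,O \right)} = - 1072 I - \left(-11 + I\right) = 11 - 1073 I$)
$\frac{w{\left(355 \right)}}{z{\left(-574,205 \right)}} + \frac{W{\left(-373,48 \right)}}{-276776} = \frac{355}{11 - -615902} + \frac{170 - -373}{-276776} = \frac{355}{11 + 615902} + \left(170 + 373\right) \left(- \frac{1}{276776}\right) = \frac{355}{615913} + 543 \left(- \frac{1}{276776}\right) = 355 \cdot \frac{1}{615913} - \frac{543}{276776} = \frac{355}{615913} - \frac{543}{276776} = - \frac{236185279}{170469936488}$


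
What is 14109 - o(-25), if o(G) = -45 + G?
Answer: 14179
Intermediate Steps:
14109 - o(-25) = 14109 - (-45 - 25) = 14109 - 1*(-70) = 14109 + 70 = 14179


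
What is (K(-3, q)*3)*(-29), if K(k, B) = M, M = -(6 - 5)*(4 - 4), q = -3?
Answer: 0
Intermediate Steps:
M = 0 (M = -0 = -1*0 = 0)
K(k, B) = 0
(K(-3, q)*3)*(-29) = (0*3)*(-29) = 0*(-29) = 0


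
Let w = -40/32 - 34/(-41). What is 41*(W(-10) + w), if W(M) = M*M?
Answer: 16331/4 ≈ 4082.8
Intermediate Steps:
W(M) = M²
w = -69/164 (w = -40*1/32 - 34*(-1/41) = -5/4 + 34/41 = -69/164 ≈ -0.42073)
41*(W(-10) + w) = 41*((-10)² - 69/164) = 41*(100 - 69/164) = 41*(16331/164) = 16331/4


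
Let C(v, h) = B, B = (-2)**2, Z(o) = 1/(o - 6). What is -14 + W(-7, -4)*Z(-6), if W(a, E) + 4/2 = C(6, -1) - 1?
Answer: -169/12 ≈ -14.083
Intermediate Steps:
Z(o) = 1/(-6 + o)
B = 4
C(v, h) = 4
W(a, E) = 1 (W(a, E) = -2 + (4 - 1) = -2 + 3 = 1)
-14 + W(-7, -4)*Z(-6) = -14 + 1/(-6 - 6) = -14 + 1/(-12) = -14 + 1*(-1/12) = -14 - 1/12 = -169/12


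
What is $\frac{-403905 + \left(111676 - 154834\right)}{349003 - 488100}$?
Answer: $\frac{447063}{139097} \approx 3.214$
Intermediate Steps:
$\frac{-403905 + \left(111676 - 154834\right)}{349003 - 488100} = \frac{-403905 + \left(111676 - 154834\right)}{-139097} = \left(-403905 - 43158\right) \left(- \frac{1}{139097}\right) = \left(-447063\right) \left(- \frac{1}{139097}\right) = \frac{447063}{139097}$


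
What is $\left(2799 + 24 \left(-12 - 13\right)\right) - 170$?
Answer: $2029$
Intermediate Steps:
$\left(2799 + 24 \left(-12 - 13\right)\right) - 170 = \left(2799 + 24 \left(-25\right)\right) - 170 = \left(2799 - 600\right) - 170 = 2199 - 170 = 2029$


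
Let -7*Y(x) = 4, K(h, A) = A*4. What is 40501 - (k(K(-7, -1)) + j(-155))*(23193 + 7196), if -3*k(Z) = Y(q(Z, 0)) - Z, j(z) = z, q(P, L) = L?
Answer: 33498684/7 ≈ 4.7855e+6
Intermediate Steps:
K(h, A) = 4*A
Y(x) = -4/7 (Y(x) = -⅐*4 = -4/7)
k(Z) = 4/21 + Z/3 (k(Z) = -(-4/7 - Z)/3 = 4/21 + Z/3)
40501 - (k(K(-7, -1)) + j(-155))*(23193 + 7196) = 40501 - ((4/21 + (4*(-1))/3) - 155)*(23193 + 7196) = 40501 - ((4/21 + (⅓)*(-4)) - 155)*30389 = 40501 - ((4/21 - 4/3) - 155)*30389 = 40501 - (-8/7 - 155)*30389 = 40501 - (-1093)*30389/7 = 40501 - 1*(-33215177/7) = 40501 + 33215177/7 = 33498684/7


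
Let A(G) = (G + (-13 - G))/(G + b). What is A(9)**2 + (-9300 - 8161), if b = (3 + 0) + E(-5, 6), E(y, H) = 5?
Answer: -5046060/289 ≈ -17460.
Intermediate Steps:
b = 8 (b = (3 + 0) + 5 = 3 + 5 = 8)
A(G) = -13/(8 + G) (A(G) = (G + (-13 - G))/(G + 8) = -13/(8 + G))
A(9)**2 + (-9300 - 8161) = (-13/(8 + 9))**2 + (-9300 - 8161) = (-13/17)**2 - 17461 = 169/289 - 17461 = -5046060/289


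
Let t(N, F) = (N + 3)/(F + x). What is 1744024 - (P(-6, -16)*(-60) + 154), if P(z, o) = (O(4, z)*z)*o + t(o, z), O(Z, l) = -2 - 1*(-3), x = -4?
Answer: 1749708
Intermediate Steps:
O(Z, l) = 1 (O(Z, l) = -2 + 3 = 1)
t(N, F) = (3 + N)/(-4 + F) (t(N, F) = (N + 3)/(F - 4) = (3 + N)/(-4 + F))
P(z, o) = o*z + (3 + o)/(-4 + z) (P(z, o) = (1*z)*o + (3 + o)/(-4 + z) = z*o + (3 + o)/(-4 + z) = o*z + (3 + o)/(-4 + z))
1744024 - (P(-6, -16)*(-60) + 154) = 1744024 - (((3 - 16 - 16*(-6)*(-4 - 6))/(-4 - 6))*(-60) + 154) = 1744024 - (((3 - 16 - 16*(-6)*(-10))/(-10))*(-60) + 154) = 1744024 - (-(3 - 16 - 960)/10*(-60) + 154) = 1744024 - (-1/10*(-973)*(-60) + 154) = 1744024 - ((973/10)*(-60) + 154) = 1744024 - (-5838 + 154) = 1744024 - 1*(-5684) = 1744024 + 5684 = 1749708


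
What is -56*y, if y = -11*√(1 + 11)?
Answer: 1232*√3 ≈ 2133.9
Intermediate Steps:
y = -22*√3 ≈ -38.105
-56*y = -(-1232)*√3 = 1232*√3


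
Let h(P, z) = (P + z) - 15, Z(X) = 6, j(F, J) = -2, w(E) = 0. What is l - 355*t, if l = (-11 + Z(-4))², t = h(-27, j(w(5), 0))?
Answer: 15645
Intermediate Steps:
h(P, z) = -15 + P + z
t = -44 (t = -15 - 27 - 2 = -44)
l = 25 (l = (-11 + 6)² = (-5)² = 25)
l - 355*t = 25 - 355*(-44) = 25 + 15620 = 15645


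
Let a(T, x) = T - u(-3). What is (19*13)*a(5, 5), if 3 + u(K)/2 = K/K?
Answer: 2223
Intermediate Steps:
u(K) = -4 (u(K) = -6 + 2*(K/K) = -6 + 2*1 = -6 + 2 = -4)
a(T, x) = 4 + T (a(T, x) = T - 1*(-4) = T + 4 = 4 + T)
(19*13)*a(5, 5) = (19*13)*(4 + 5) = 247*9 = 2223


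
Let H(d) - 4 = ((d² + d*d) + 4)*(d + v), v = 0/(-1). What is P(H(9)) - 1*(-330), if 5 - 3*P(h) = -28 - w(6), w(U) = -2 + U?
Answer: 1027/3 ≈ 342.33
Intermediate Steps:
v = 0 (v = 0*(-1) = 0)
H(d) = 4 + d*(4 + 2*d²) (H(d) = 4 + ((d² + d*d) + 4)*(d + 0) = 4 + ((d² + d²) + 4)*d = 4 + (2*d² + 4)*d = 4 + (4 + 2*d²)*d = 4 + d*(4 + 2*d²))
P(h) = 37/3 (P(h) = 5/3 - (-28 - (-2 + 6))/3 = 5/3 - (-28 - 1*4)/3 = 5/3 - (-28 - 4)/3 = 5/3 - ⅓*(-32) = 5/3 + 32/3 = 37/3)
P(H(9)) - 1*(-330) = 37/3 - 1*(-330) = 37/3 + 330 = 1027/3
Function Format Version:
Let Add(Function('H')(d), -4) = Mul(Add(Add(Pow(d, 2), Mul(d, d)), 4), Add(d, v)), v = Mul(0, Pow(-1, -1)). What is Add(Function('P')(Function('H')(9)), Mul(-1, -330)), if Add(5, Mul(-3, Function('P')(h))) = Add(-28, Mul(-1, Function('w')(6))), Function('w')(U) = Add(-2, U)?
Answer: Rational(1027, 3) ≈ 342.33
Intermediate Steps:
v = 0 (v = Mul(0, -1) = 0)
Function('H')(d) = Add(4, Mul(d, Add(4, Mul(2, Pow(d, 2))))) (Function('H')(d) = Add(4, Mul(Add(Add(Pow(d, 2), Mul(d, d)), 4), Add(d, 0))) = Add(4, Mul(Add(Add(Pow(d, 2), Pow(d, 2)), 4), d)) = Add(4, Mul(Add(Mul(2, Pow(d, 2)), 4), d)) = Add(4, Mul(Add(4, Mul(2, Pow(d, 2))), d)) = Add(4, Mul(d, Add(4, Mul(2, Pow(d, 2))))))
Function('P')(h) = Rational(37, 3) (Function('P')(h) = Add(Rational(5, 3), Mul(Rational(-1, 3), Add(-28, Mul(-1, Add(-2, 6))))) = Add(Rational(5, 3), Mul(Rational(-1, 3), Add(-28, Mul(-1, 4)))) = Add(Rational(5, 3), Mul(Rational(-1, 3), Add(-28, -4))) = Add(Rational(5, 3), Mul(Rational(-1, 3), -32)) = Add(Rational(5, 3), Rational(32, 3)) = Rational(37, 3))
Add(Function('P')(Function('H')(9)), Mul(-1, -330)) = Add(Rational(37, 3), Mul(-1, -330)) = Add(Rational(37, 3), 330) = Rational(1027, 3)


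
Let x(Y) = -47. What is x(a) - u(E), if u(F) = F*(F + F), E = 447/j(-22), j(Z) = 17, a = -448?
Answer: -413201/289 ≈ -1429.8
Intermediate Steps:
E = 447/17 ≈ 26.294
u(F) = 2*F² (u(F) = F*(2*F) = 2*F²)
x(a) - u(E) = -47 - 2*(447/17)² = -47 - 2*199809/289 = -47 - 1*399618/289 = -47 - 399618/289 = -413201/289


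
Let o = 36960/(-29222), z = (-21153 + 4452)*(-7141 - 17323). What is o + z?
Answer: 5969663941824/14611 ≈ 4.0857e+8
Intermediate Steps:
z = 408573264 (z = -16701*(-24464) = 408573264)
o = -18480/14611 (o = 36960*(-1/29222) = -18480/14611 ≈ -1.2648)
o + z = -18480/14611 + 408573264 = 5969663941824/14611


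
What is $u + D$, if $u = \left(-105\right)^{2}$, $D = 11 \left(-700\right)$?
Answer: $3325$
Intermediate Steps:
$D = -7700$
$u = 11025$
$u + D = 11025 - 7700 = 3325$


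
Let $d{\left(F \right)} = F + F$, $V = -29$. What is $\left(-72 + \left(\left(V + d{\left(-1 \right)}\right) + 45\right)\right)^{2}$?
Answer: $3364$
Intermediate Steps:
$d{\left(F \right)} = 2 F$
$\left(-72 + \left(\left(V + d{\left(-1 \right)}\right) + 45\right)\right)^{2} = \left(-72 + \left(\left(-29 + 2 \left(-1\right)\right) + 45\right)\right)^{2} = \left(-72 + \left(\left(-29 - 2\right) + 45\right)\right)^{2} = \left(-72 + \left(-31 + 45\right)\right)^{2} = \left(-72 + 14\right)^{2} = \left(-58\right)^{2} = 3364$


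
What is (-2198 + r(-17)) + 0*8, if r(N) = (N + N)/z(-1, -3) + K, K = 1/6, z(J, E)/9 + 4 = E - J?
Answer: -118649/54 ≈ -2197.2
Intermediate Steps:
z(J, E) = -36 - 9*J + 9*E (z(J, E) = -36 + 9*(E - J) = -36 + (-9*J + 9*E) = -36 - 9*J + 9*E)
K = ⅙ ≈ 0.16667
r(N) = ⅙ - N/27 (r(N) = (N + N)/(-36 - 9*(-1) + 9*(-3)) + ⅙ = (2*N)/(-36 + 9 - 27) + ⅙ = (2*N)/(-54) + ⅙ = -N/27 + ⅙ = ⅙ - N/27)
(-2198 + r(-17)) + 0*8 = (-2198 + (⅙ - 1/27*(-17))) + 0*8 = (-2198 + (⅙ + 17/27)) + 0 = (-2198 + 43/54) + 0 = -118649/54 + 0 = -118649/54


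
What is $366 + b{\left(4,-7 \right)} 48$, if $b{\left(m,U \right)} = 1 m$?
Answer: $558$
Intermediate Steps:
$b{\left(m,U \right)} = m$
$366 + b{\left(4,-7 \right)} 48 = 366 + 4 \cdot 48 = 366 + 192 = 558$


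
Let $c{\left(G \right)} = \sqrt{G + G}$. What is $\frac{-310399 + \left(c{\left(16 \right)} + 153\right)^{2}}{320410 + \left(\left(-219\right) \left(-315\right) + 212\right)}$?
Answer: $- \frac{286958}{389607} + \frac{408 \sqrt{2}}{129869} \approx -0.73209$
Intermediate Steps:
$c{\left(G \right)} = \sqrt{2} \sqrt{G}$ ($c{\left(G \right)} = \sqrt{2 G} = \sqrt{2} \sqrt{G}$)
$\frac{-310399 + \left(c{\left(16 \right)} + 153\right)^{2}}{320410 + \left(\left(-219\right) \left(-315\right) + 212\right)} = \frac{-310399 + \left(\sqrt{2} \sqrt{16} + 153\right)^{2}}{320410 + \left(\left(-219\right) \left(-315\right) + 212\right)} = \frac{-310399 + \left(\sqrt{2} \cdot 4 + 153\right)^{2}}{320410 + \left(68985 + 212\right)} = \frac{-310399 + \left(4 \sqrt{2} + 153\right)^{2}}{320410 + 69197} = \frac{-310399 + \left(153 + 4 \sqrt{2}\right)^{2}}{389607} = \left(-310399 + \left(153 + 4 \sqrt{2}\right)^{2}\right) \frac{1}{389607} = - \frac{310399}{389607} + \frac{\left(153 + 4 \sqrt{2}\right)^{2}}{389607}$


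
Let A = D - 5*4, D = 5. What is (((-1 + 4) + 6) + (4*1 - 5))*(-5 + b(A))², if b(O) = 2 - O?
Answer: 1152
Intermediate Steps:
A = -15 (A = 5 - 5*4 = 5 - 20 = -15)
(((-1 + 4) + 6) + (4*1 - 5))*(-5 + b(A))² = (((-1 + 4) + 6) + (4*1 - 5))*(-5 + (2 - 1*(-15)))² = ((3 + 6) + (4 - 5))*(-5 + (2 + 15))² = (9 - 1)*(-5 + 17)² = 8*12² = 8*144 = 1152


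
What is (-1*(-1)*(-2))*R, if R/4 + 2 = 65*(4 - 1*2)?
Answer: -1024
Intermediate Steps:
R = 512 (R = -8 + 4*(65*(4 - 1*2)) = -8 + 4*(65*(4 - 2)) = -8 + 4*(65*2) = -8 + 4*130 = -8 + 520 = 512)
(-1*(-1)*(-2))*R = (-1*(-1)*(-2))*512 = (1*(-2))*512 = -2*512 = -1024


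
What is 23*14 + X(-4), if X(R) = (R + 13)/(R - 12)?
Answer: 5143/16 ≈ 321.44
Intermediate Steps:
X(R) = (13 + R)/(-12 + R)
23*14 + X(-4) = 23*14 + (13 - 4)/(-12 - 4) = 322 + 9/(-16) = 322 - 1/16*9 = 322 - 9/16 = 5143/16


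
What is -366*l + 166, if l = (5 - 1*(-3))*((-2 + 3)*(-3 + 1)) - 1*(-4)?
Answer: 4558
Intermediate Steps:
l = -12 (l = (5 + 3)*(1*(-2)) + 4 = 8*(-2) + 4 = -16 + 4 = -12)
-366*l + 166 = -366*(-12) + 166 = 4392 + 166 = 4558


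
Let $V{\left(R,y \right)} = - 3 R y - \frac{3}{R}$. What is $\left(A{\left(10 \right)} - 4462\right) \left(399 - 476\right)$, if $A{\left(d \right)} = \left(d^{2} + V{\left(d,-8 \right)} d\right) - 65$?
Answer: $156310$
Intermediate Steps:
$V{\left(R,y \right)} = - \frac{3}{R} - 3 R y$ ($V{\left(R,y \right)} = - 3 R y - \frac{3}{R} = - \frac{3}{R} - 3 R y$)
$A{\left(d \right)} = -65 + d^{2} + d \left(- \frac{3}{d} + 24 d\right)$ ($A{\left(d \right)} = \left(d^{2} + \left(- \frac{3}{d} - 3 d \left(-8\right)\right) d\right) - 65 = \left(d^{2} + \left(- \frac{3}{d} + 24 d\right) d\right) - 65 = \left(d^{2} + d \left(- \frac{3}{d} + 24 d\right)\right) - 65 = -65 + d^{2} + d \left(- \frac{3}{d} + 24 d\right)$)
$\left(A{\left(10 \right)} - 4462\right) \left(399 - 476\right) = \left(\left(-68 + 25 \cdot 10^{2}\right) - 4462\right) \left(399 - 476\right) = \left(\left(-68 + 25 \cdot 100\right) - 4462\right) \left(399 - 476\right) = \left(\left(-68 + 2500\right) - 4462\right) \left(399 - 476\right) = \left(2432 - 4462\right) \left(-77\right) = \left(-2030\right) \left(-77\right) = 156310$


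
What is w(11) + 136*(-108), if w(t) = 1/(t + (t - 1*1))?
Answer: -308447/21 ≈ -14688.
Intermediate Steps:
w(t) = 1/(-1 + 2*t) (w(t) = 1/(t + (t - 1)) = 1/(t + (-1 + t)) = 1/(-1 + 2*t))
w(11) + 136*(-108) = 1/(-1 + 2*11) + 136*(-108) = 1/(-1 + 22) - 14688 = 1/21 - 14688 = -308447/21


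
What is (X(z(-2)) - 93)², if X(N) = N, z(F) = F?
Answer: 9025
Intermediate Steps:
(X(z(-2)) - 93)² = (-2 - 93)² = (-95)² = 9025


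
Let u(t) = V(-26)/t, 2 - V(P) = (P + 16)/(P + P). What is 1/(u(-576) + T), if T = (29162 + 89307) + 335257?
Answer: 14976/6795000529 ≈ 2.2040e-6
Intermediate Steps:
T = 453726 (T = 118469 + 335257 = 453726)
V(P) = 2 - (16 + P)/(2*P) (V(P) = 2 - (P + 16)/(P + P) = 2 - (16 + P)/(2*P))
u(t) = 47/(26*t) (u(t) = (3/2 - 8/(-26))/t = (3/2 - 8*(-1/26))/t = (3/2 + 4/13)/t = 47/(26*t))
1/(u(-576) + T) = 1/((47/26)/(-576) + 453726) = 1/((47/26)*(-1/576) + 453726) = 1/(-47/14976 + 453726) = 1/(6795000529/14976) = 14976/6795000529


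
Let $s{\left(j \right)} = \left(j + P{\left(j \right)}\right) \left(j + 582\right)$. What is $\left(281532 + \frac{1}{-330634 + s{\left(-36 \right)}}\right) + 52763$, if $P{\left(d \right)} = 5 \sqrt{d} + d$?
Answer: $\frac{22920660432816137}{68564173658} - \frac{4095 i}{34282086829} \approx 3.343 \cdot 10^{5} - 1.1945 \cdot 10^{-7} i$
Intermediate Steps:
$P{\left(d \right)} = d + 5 \sqrt{d}$
$s{\left(j \right)} = \left(582 + j\right) \left(2 j + 5 \sqrt{j}\right)$ ($s{\left(j \right)} = \left(j + \left(j + 5 \sqrt{j}\right)\right) \left(j + 582\right) = \left(2 j + 5 \sqrt{j}\right) \left(582 + j\right) = \left(582 + j\right) \left(2 j + 5 \sqrt{j}\right)$)
$\left(281532 + \frac{1}{-330634 + s{\left(-36 \right)}}\right) + 52763 = \left(281532 + \frac{1}{-330634 + \left(2 \left(-36\right)^{2} + 5 \left(-36\right)^{\frac{3}{2}} + 1164 \left(-36\right) + 2910 \sqrt{-36}\right)}\right) + 52763 = \left(281532 + \frac{1}{-330634 + \left(2 \cdot 1296 + 5 \left(- 216 i\right) - 41904 + 2910 \cdot 6 i\right)}\right) + 52763 = \left(281532 + \frac{1}{-330634 + \left(2592 - 1080 i - 41904 + 17460 i\right)}\right) + 52763 = \left(281532 + \frac{1}{-330634 - \left(39312 - 16380 i\right)}\right) + 52763 = \left(281532 + \frac{1}{-369946 + 16380 i}\right) + 52763 = \left(281532 + \frac{-369946 - 16380 i}{137128347316}\right) + 52763 = 334295 + \frac{-369946 - 16380 i}{137128347316}$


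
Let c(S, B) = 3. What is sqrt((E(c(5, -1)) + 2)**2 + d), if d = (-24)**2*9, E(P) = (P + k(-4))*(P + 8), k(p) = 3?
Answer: 4*sqrt(613) ≈ 99.035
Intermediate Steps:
E(P) = (3 + P)*(8 + P) (E(P) = (P + 3)*(P + 8) = (3 + P)*(8 + P))
d = 5184 (d = 576*9 = 5184)
sqrt((E(c(5, -1)) + 2)**2 + d) = sqrt(((24 + 3**2 + 11*3) + 2)**2 + 5184) = sqrt(((24 + 9 + 33) + 2)**2 + 5184) = sqrt((66 + 2)**2 + 5184) = sqrt(68**2 + 5184) = sqrt(4624 + 5184) = sqrt(9808) = 4*sqrt(613)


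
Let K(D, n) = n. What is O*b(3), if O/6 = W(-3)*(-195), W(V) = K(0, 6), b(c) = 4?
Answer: -28080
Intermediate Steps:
W(V) = 6
O = -7020 (O = 6*(6*(-195)) = 6*(-1170) = -7020)
O*b(3) = -7020*4 = -28080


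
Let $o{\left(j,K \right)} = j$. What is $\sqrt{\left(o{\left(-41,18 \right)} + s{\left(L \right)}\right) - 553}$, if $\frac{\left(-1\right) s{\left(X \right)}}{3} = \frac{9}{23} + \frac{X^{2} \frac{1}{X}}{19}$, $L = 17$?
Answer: $\frac{4 i \sqrt{7135773}}{437} \approx 24.451 i$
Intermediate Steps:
$s{\left(X \right)} = - \frac{27}{23} - \frac{3 X}{19}$ ($s{\left(X \right)} = - 3 \left(\frac{9}{23} + \frac{X^{2} \frac{1}{X}}{19}\right) = - 3 \left(9 \cdot \frac{1}{23} + X \frac{1}{19}\right) = - 3 \left(\frac{9}{23} + \frac{X}{19}\right) = - \frac{27}{23} - \frac{3 X}{19}$)
$\sqrt{\left(o{\left(-41,18 \right)} + s{\left(L \right)}\right) - 553} = \sqrt{\left(-41 - \frac{1686}{437}\right) - 553} = \sqrt{- \frac{19603}{437} - 553} = \sqrt{- \frac{261264}{437}} = \frac{4 i \sqrt{7135773}}{437}$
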